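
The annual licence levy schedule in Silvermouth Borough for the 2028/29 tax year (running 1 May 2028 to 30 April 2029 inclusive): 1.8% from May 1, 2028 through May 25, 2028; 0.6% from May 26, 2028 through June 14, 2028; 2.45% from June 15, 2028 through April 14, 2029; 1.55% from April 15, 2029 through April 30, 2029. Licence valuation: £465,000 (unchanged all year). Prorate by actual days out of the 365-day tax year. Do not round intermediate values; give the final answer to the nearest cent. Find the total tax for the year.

May 1 – May 25, 2028: 25 days at 1.8% → £465,000 × 1.8% × 25/365 = £573.2877
May 26 – June 14, 2028: 20 days at 0.6% → £465,000 × 0.6% × 20/365 = £152.8767
June 15, 2028 – April 14, 2029: 304 days at 2.45% → £465,000 × 2.45% × 304/365 = £9,488.5479
April 15 – April 30, 2029: 16 days at 1.55% → £465,000 × 1.55% × 16/365 = £315.9452
Total = £10,530.6575

£10,530.66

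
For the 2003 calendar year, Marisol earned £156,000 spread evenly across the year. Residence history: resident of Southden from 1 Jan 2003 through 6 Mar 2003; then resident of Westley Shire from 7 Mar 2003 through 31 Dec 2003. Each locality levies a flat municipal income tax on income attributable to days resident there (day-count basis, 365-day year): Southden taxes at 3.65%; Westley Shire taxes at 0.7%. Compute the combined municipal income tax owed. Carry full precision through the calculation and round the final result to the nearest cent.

Southden, 1 Jan – 6 Mar 2003: 65 days → £156,000 × 3.65% × 65/365 = £1,014.0000
Westley Shire, 7 Mar – 31 Dec 2003: 300 days → £156,000 × 0.7% × 300/365 = £897.5342
Total = £1,911.5342

£1,911.53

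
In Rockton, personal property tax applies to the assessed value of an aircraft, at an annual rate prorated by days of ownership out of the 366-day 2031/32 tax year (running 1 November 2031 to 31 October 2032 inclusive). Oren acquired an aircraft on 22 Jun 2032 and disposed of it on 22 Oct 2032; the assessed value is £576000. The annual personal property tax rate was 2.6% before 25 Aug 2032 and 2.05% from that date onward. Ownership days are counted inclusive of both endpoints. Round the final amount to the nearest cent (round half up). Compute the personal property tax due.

£4522.23

22 Jun – 24 Aug 2032: 64 days at 2.6% → £576000 × 2.6% × 64/366 = £2618.7541
25 Aug – 22 Oct 2032: 59 days at 2.05% → £576000 × 2.05% × 59/366 = £1903.4754
Total = £4522.2295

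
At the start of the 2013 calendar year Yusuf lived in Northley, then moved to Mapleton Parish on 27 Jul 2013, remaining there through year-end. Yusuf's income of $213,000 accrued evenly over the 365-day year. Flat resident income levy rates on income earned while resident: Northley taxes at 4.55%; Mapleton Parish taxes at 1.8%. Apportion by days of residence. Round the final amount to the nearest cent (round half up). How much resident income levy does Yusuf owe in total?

$7,155.92

Northley, 1 Jan – 26 Jul 2013: 207 days → $213,000 × 4.55% × 207/365 = $5,496.2753
Mapleton Parish, 27 Jul – 31 Dec 2013: 158 days → $213,000 × 1.8% × 158/365 = $1,659.6493
Total = $7,155.9247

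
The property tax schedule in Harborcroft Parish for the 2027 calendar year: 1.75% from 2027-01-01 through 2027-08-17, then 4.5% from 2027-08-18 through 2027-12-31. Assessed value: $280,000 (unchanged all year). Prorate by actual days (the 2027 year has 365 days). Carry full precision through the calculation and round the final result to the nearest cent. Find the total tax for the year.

2027-01-01 to 2027-08-17: 229 days at 1.75% → $280,000 × 1.75% × 229/365 = $3,074.2466
2027-08-18 to 2027-12-31: 136 days at 4.5% → $280,000 × 4.5% × 136/365 = $4,694.7945
Total = $7,769.0411

$7,769.04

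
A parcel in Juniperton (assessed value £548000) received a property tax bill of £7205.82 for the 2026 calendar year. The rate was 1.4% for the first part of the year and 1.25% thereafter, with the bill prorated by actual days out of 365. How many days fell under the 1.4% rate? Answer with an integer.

158 days

Let d = days at the first rate; then 365 − d days at the second rate.
£548000 × [1.4%·d + 1.25%·(365−d)] / 365 = £7205.82
Solving gives d = 158, so the new rate took effect on 8 Jun 2026.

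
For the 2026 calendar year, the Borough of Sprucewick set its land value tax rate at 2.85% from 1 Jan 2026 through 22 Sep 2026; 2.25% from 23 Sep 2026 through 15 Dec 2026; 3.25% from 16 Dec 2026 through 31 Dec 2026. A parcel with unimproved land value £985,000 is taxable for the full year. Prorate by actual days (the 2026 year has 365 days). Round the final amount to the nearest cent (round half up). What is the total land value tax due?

£26,885.10

1 Jan – 22 Sep 2026: 265 days at 2.85% → £985,000 × 2.85% × 265/365 = £20,381.4041
23 Sep – 15 Dec 2026: 84 days at 2.25% → £985,000 × 2.25% × 84/365 = £5,100.4110
16 Dec – 31 Dec 2026: 16 days at 3.25% → £985,000 × 3.25% × 16/365 = £1,403.2877
Total = £26,885.1027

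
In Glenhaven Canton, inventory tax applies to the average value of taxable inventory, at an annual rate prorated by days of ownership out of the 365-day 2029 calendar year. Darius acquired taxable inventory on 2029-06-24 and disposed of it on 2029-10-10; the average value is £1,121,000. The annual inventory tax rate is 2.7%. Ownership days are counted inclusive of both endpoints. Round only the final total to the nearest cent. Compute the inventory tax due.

Days held (2029-06-24 to 2029-10-10): 109 out of 365
Tax = £1,121,000 × 2.7% × 109/365 = £9,038.6384

£9,038.64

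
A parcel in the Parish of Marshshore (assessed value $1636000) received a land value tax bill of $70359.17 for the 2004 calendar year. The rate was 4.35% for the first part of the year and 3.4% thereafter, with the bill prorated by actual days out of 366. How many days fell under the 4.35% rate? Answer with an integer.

Let d = days at the first rate; then 366 − d days at the second rate.
$1636000 × [4.35%·d + 3.4%·(366−d)] / 366 = $70359.17
Solving gives d = 347, so the new rate took effect on December 13, 2004.

347 days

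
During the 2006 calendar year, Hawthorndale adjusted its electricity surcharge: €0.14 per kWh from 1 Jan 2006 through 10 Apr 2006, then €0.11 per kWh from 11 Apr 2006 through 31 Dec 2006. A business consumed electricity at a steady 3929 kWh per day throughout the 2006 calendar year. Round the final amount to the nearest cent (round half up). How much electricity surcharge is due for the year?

1 Jan – 10 Apr 2006: 100 days × 3929 kWh/day = 392,900 kWh at €0.14/kWh → €55,006.00
11 Apr – 31 Dec 2006: 265 days × 3929 kWh/day = 1,041,185 kWh at €0.11/kWh → €114,530.35

€169,536.35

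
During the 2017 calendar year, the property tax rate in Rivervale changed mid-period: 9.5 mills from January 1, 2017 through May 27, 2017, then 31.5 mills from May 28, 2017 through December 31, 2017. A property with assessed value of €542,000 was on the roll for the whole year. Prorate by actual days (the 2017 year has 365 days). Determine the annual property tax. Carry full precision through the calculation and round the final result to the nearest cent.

€12,270.73

January 1 – May 27, 2017: 147 days at 9.5 mills → €542,000 × 0.95% × 147/365 = €2,073.7068
May 28 – December 31, 2017: 218 days at 31.5 mills → €542,000 × 3.15% × 218/365 = €10,197.0247
Total = €12,270.7315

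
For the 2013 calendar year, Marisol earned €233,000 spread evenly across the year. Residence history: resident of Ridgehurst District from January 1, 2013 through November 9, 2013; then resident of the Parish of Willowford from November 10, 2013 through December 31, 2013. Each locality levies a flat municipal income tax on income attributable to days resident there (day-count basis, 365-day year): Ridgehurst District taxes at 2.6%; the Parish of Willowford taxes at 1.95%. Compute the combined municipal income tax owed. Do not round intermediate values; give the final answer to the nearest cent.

Ridgehurst District, January 1 – November 9, 2013: 313 days → €233,000 × 2.6% × 313/365 = €5,194.9425
The Parish of Willowford, November 10 – December 31, 2013: 52 days → €233,000 × 1.95% × 52/365 = €647.2932
Total = €5,842.2356

€5,842.24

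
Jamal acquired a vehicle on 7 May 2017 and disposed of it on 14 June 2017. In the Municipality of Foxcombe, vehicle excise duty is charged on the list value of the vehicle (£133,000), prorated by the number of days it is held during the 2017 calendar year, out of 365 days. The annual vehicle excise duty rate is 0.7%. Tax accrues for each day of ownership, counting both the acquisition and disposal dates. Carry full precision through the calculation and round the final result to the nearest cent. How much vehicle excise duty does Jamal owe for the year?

£99.48

Days held (7 May – 14 June 2017): 39 out of 365
Tax = £133,000 × 0.7% × 39/365 = £99.4767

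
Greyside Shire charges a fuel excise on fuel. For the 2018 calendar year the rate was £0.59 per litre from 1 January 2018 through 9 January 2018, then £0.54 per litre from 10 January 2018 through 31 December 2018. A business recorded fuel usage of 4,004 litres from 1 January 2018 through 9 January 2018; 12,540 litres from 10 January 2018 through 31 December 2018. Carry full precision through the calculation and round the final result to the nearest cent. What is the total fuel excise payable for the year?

1 January – 9 January 2018: 4,004 litres at £0.59/litre → £2,362.36
10 January – 31 December 2018: 12,540 litres at £0.54/litre → £6,771.60

£9,133.96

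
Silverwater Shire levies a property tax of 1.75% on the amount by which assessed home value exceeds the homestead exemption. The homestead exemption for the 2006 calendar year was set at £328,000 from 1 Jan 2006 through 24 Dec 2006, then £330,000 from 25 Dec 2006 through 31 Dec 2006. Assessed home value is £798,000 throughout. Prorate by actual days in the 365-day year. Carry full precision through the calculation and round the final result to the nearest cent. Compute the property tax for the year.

£8,224.33

1 Jan – 24 Dec 2006: 358 days, exemption £328,000 → (£798,000 − £328,000) × 1.75% × 358/365 = £8,067.2603
25 Dec – 31 Dec 2006: 7 days, exemption £330,000 → (£798,000 − £330,000) × 1.75% × 7/365 = £157.0685
Total = £8,224.3288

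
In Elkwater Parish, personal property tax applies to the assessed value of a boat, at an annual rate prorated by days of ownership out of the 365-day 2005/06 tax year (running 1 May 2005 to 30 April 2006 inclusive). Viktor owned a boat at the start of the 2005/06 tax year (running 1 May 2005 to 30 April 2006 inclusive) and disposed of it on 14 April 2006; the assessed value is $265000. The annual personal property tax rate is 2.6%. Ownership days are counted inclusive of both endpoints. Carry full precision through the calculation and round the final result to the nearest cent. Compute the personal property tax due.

Days held (1 May 2005 – 14 April 2006): 349 out of 365
Tax = $265000 × 2.6% × 349/365 = $6587.9726

$6587.97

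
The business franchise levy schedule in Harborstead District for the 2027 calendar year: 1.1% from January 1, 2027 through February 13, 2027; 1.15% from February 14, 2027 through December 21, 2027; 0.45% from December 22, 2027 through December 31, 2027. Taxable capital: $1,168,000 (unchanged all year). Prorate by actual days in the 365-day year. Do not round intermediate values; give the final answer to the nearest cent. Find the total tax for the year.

January 1 – February 13, 2027: 44 days at 1.1% → $1,168,000 × 1.1% × 44/365 = $1,548.8000
February 14 – December 21, 2027: 311 days at 1.15% → $1,168,000 × 1.15% × 311/365 = $11,444.8000
December 22 – December 31, 2027: 10 days at 0.45% → $1,168,000 × 0.45% × 10/365 = $144.0000
Total = $13,137.6000

$13,137.60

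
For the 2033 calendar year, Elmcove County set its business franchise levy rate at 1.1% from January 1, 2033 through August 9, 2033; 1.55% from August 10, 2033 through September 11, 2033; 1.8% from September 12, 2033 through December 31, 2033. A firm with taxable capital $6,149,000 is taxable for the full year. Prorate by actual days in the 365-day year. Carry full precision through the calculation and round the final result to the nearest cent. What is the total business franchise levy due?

January 1 – August 9, 2033: 221 days at 1.1% → $6,149,000 × 1.1% × 221/365 = $40,954.0247
August 10 – September 11, 2033: 33 days at 1.55% → $6,149,000 × 1.55% × 33/365 = $8,617.0233
September 12 – December 31, 2033: 111 days at 1.8% → $6,149,000 × 1.8% × 111/365 = $33,659.4575
Total = $83,230.5055

$83,230.51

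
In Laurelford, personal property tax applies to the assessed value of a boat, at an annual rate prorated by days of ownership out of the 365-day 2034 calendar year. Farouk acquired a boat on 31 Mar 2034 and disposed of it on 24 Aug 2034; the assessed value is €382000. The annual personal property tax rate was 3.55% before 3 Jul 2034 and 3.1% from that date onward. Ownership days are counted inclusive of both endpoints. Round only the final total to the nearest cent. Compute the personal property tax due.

€5211.95

31 Mar – 2 Jul 2034: 94 days at 3.55% → €382000 × 3.55% × 94/365 = €3492.4219
3 Jul – 24 Aug 2034: 53 days at 3.1% → €382000 × 3.1% × 53/365 = €1719.5233
Total = €5211.9452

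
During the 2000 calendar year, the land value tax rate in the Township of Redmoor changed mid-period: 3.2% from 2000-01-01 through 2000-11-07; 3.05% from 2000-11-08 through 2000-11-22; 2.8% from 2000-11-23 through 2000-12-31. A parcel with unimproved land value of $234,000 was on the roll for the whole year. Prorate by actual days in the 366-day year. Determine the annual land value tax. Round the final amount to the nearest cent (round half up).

$7,373.88

2000-01-01 to 2000-11-07: 312 days at 3.2% → $234,000 × 3.2% × 312/366 = $6,383.2131
2000-11-08 to 2000-11-22: 15 days at 3.05% → $234,000 × 3.05% × 15/366 = $292.5000
2000-11-23 to 2000-12-31: 39 days at 2.8% → $234,000 × 2.8% × 39/366 = $698.1639
Total = $7,373.8770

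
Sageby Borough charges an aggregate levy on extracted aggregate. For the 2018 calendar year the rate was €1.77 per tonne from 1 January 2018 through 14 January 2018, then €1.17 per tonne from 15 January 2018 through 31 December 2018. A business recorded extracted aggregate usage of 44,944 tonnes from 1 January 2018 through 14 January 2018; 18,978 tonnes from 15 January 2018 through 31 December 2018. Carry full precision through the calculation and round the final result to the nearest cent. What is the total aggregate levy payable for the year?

€101,755.14

1 January – 14 January 2018: 44,944 tonnes at €1.77/tonne → €79,550.88
15 January – 31 December 2018: 18,978 tonnes at €1.17/tonne → €22,204.26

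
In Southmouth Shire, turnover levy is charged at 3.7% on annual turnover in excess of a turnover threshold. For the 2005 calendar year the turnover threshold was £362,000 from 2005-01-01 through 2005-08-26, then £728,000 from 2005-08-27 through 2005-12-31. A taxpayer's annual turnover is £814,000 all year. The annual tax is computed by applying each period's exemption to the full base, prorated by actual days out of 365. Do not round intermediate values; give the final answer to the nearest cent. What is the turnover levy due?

2005-01-01 to 2005-08-26: 238 days, exemption £362,000 → (£814,000 − £362,000) × 3.7% × 238/365 = £10,904.9644
2005-08-27 to 2005-12-31: 127 days, exemption £728,000 → (£814,000 − £728,000) × 3.7% × 127/365 = £1,107.1616
Total = £12,012.1260

£12,012.13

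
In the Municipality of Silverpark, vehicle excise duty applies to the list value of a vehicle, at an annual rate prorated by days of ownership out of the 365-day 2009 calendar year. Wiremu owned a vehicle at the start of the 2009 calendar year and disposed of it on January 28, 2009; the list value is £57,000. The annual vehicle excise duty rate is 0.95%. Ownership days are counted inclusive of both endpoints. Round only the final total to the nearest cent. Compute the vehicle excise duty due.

£41.54

Days held (January 1 – January 28, 2009): 28 out of 365
Tax = £57,000 × 0.95% × 28/365 = £41.5397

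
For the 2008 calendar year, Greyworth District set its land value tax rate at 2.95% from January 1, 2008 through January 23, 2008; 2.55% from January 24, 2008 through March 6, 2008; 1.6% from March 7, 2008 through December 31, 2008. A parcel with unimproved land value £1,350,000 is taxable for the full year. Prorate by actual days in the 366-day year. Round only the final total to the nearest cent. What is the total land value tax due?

January 1 – January 23, 2008: 23 days at 2.95% → £1,350,000 × 2.95% × 23/366 = £2,502.6639
January 24 – March 6, 2008: 43 days at 2.55% → £1,350,000 × 2.55% × 43/366 = £4,044.4672
March 7 – December 31, 2008: 300 days at 1.6% → £1,350,000 × 1.6% × 300/366 = £17,704.9180
Total = £24,252.0492

£24,252.05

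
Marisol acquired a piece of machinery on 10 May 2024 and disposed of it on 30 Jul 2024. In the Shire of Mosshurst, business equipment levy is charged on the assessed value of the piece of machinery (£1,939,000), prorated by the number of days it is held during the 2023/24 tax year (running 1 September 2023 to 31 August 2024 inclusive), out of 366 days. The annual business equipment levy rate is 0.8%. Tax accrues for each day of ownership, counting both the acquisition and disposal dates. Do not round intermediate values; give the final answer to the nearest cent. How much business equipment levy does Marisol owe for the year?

Days held (10 May – 30 Jul 2024): 82 out of 366
Tax = £1,939,000 × 0.8% × 82/366 = £3,475.3661

£3,475.37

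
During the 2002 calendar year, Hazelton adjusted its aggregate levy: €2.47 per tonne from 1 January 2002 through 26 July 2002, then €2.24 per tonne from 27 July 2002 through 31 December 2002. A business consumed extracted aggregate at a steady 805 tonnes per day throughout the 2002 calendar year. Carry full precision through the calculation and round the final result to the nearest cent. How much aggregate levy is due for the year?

€696494.05

1 January – 26 July 2002: 207 days × 805 tonnes/day = 166,635 tonnes at €2.47/tonne → €411588.45
27 July – 31 December 2002: 158 days × 805 tonnes/day = 127,190 tonnes at €2.24/tonne → €284905.60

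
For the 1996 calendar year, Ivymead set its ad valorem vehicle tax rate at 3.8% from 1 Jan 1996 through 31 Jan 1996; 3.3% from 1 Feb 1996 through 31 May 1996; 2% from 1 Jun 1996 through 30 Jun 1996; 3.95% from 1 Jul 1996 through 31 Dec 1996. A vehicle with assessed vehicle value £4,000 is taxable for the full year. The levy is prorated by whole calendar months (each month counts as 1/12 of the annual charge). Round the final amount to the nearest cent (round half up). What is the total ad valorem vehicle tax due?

1 Jan – 31 Jan 1996: 1 month at 3.8% → £4,000 × 3.8% × 1/12 = £12.6667
1 Feb – 31 May 1996: 4 months at 3.3% → £4,000 × 3.3% × 4/12 = £44.0000
1 Jun – 30 Jun 1996: 1 month at 2% → £4,000 × 2% × 1/12 = £6.6667
1 Jul – 31 Dec 1996: 6 months at 3.95% → £4,000 × 3.95% × 6/12 = £79.0000
Total = £142.3333

£142.33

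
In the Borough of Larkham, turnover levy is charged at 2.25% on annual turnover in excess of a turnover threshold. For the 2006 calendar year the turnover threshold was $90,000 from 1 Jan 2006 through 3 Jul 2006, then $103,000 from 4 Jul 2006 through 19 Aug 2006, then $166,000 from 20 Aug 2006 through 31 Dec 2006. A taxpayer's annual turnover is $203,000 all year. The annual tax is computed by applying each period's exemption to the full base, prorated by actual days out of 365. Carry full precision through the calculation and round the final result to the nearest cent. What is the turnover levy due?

1 Jan – 3 Jul 2006: 184 days, exemption $90,000 → ($203,000 − $90,000) × 2.25% × 184/365 = $1,281.6986
4 Jul – 19 Aug 2006: 47 days, exemption $103,000 → ($203,000 − $103,000) × 2.25% × 47/365 = $289.7260
20 Aug – 31 Dec 2006: 134 days, exemption $166,000 → ($203,000 − $166,000) × 2.25% × 134/365 = $305.6301
Total = $1,877.0548

$1,877.05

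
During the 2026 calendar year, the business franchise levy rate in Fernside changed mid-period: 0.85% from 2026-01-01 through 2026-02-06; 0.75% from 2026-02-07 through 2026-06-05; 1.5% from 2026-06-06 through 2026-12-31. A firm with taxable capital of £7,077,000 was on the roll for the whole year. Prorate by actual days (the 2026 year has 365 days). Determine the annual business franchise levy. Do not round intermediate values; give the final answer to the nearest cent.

2026-01-01 to 2026-02-06: 37 days at 0.85% → £7,077,000 × 0.85% × 37/365 = £6,097.8534
2026-02-07 to 2026-06-05: 119 days at 0.75% → £7,077,000 × 0.75% × 119/365 = £17,304.7192
2026-06-06 to 2026-12-31: 209 days at 1.5% → £7,077,000 × 1.5% × 209/365 = £60,784.6438
Total = £84,187.2164

£84,187.22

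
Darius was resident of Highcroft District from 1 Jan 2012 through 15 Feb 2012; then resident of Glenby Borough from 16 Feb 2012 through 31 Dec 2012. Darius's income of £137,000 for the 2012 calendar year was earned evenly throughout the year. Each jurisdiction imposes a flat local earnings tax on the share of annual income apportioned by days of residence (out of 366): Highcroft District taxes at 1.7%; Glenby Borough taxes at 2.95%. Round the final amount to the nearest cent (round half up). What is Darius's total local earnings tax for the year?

Highcroft District, 1 Jan – 15 Feb 2012: 46 days → £137,000 × 1.7% × 46/366 = £292.7158
Glenby Borough, 16 Feb – 31 Dec 2012: 320 days → £137,000 × 2.95% × 320/366 = £3,533.5519
Total = £3,826.2678

£3,826.27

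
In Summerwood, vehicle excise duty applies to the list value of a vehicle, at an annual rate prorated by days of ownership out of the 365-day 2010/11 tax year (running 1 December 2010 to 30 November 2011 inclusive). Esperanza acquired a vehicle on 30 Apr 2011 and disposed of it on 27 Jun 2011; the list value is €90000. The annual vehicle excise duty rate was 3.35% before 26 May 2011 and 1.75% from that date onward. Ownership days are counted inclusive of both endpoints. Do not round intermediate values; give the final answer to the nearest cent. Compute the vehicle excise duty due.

30 Apr – 25 May 2011: 26 days at 3.35% → €90000 × 3.35% × 26/365 = €214.7671
26 May – 27 Jun 2011: 33 days at 1.75% → €90000 × 1.75% × 33/365 = €142.3973
Total = €357.1644

€357.16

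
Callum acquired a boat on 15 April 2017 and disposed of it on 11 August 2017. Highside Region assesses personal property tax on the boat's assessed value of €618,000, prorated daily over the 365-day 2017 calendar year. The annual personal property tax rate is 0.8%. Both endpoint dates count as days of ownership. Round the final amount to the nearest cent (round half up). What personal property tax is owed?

€1,611.88

Days held (15 April – 11 August 2017): 119 out of 365
Tax = €618,000 × 0.8% × 119/365 = €1,611.8795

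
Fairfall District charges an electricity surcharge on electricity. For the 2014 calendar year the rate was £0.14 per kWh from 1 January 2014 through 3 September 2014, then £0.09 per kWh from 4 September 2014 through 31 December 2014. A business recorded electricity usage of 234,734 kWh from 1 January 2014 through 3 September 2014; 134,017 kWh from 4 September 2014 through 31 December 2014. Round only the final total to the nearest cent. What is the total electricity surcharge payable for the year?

1 January – 3 September 2014: 234,734 kWh at £0.14/kWh → £32,862.76
4 September – 31 December 2014: 134,017 kWh at £0.09/kWh → £12,061.53

£44,924.29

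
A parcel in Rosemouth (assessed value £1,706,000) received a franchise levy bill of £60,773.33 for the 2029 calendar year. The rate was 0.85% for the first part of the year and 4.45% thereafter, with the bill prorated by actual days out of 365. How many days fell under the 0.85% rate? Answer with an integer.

Let d = days at the first rate; then 365 − d days at the second rate.
£1,706,000 × [0.85%·d + 4.45%·(365−d)] / 365 = £60,773.33
Solving gives d = 90, so the new rate took effect on April 1, 2029.

90 days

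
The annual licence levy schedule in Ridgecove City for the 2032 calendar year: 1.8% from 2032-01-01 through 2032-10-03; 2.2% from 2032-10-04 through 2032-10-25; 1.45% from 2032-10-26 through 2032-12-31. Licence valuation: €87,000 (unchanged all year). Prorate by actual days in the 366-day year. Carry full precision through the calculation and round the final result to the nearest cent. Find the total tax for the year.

€1,531.18

2032-01-01 to 2032-10-03: 277 days at 1.8% → €87,000 × 1.8% × 277/366 = €1,185.1967
2032-10-04 to 2032-10-25: 22 days at 2.2% → €87,000 × 2.2% × 22/366 = €115.0492
2032-10-26 to 2032-12-31: 67 days at 1.45% → €87,000 × 1.45% × 67/366 = €230.9303
Total = €1,531.1762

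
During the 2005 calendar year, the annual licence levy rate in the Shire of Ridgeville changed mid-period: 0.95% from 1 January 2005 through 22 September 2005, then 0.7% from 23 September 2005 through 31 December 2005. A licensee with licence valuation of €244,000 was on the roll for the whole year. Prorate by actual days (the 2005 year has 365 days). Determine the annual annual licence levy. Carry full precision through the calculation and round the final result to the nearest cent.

€2,150.88

1 January – 22 September 2005: 265 days at 0.95% → €244,000 × 0.95% × 265/365 = €1,682.9315
23 September – 31 December 2005: 100 days at 0.7% → €244,000 × 0.7% × 100/365 = €467.9452
Total = €2,150.8767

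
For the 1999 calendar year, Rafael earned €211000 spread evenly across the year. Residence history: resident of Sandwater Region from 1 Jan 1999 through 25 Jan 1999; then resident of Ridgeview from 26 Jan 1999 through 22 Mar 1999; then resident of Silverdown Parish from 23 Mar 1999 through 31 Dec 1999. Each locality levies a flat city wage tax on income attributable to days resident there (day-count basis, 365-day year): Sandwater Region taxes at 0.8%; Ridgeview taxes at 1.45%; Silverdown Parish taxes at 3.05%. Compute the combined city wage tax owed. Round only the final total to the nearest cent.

Sandwater Region, 1 Jan – 25 Jan 1999: 25 days → €211000 × 0.8% × 25/365 = €115.6164
Ridgeview, 26 Jan – 22 Mar 1999: 56 days → €211000 × 1.45% × 56/365 = €469.4027
Silverdown Parish, 23 Mar – 31 Dec 1999: 284 days → €211000 × 3.05% × 284/365 = €5007.3479
Total = €5592.3671

€5592.37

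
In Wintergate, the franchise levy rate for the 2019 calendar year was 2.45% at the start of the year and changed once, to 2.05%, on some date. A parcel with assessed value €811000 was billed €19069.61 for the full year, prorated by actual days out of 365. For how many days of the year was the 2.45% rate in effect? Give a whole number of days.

275 days

Let d = days at the first rate; then 365 − d days at the second rate.
€811000 × [2.45%·d + 2.05%·(365−d)] / 365 = €19069.61
Solving gives d = 275, so the new rate took effect on 3 October 2019.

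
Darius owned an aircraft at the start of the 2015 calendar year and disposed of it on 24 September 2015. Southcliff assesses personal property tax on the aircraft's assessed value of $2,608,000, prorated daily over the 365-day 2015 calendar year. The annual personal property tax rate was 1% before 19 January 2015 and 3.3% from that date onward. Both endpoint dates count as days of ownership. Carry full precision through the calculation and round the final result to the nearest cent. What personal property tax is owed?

1 January – 18 January 2015: 18 days at 1% → $2,608,000 × 1% × 18/365 = $1,286.1370
19 January – 24 September 2015: 249 days at 3.3% → $2,608,000 × 3.3% × 249/365 = $58,712.1534
Total = $59,998.2904

$59,998.29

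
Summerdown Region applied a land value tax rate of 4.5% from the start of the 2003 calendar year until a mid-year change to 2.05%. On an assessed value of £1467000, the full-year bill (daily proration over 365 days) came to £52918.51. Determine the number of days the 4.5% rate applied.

Let d = days at the first rate; then 365 − d days at the second rate.
£1467000 × [4.5%·d + 2.05%·(365−d)] / 365 = £52918.51
Solving gives d = 232, so the new rate took effect on 21 Aug 2003.

232 days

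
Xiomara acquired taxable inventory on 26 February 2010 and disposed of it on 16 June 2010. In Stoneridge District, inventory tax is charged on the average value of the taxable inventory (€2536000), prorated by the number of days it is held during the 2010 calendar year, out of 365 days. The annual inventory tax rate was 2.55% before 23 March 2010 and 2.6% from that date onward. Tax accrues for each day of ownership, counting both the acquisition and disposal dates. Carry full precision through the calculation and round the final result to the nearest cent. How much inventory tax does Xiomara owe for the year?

26 February – 22 March 2010: 25 days at 2.55% → €2536000 × 2.55% × 25/365 = €4429.3151
23 March – 16 June 2010: 86 days at 2.6% → €2536000 × 2.6% × 86/365 = €15535.6055
Total = €19964.9205

€19964.92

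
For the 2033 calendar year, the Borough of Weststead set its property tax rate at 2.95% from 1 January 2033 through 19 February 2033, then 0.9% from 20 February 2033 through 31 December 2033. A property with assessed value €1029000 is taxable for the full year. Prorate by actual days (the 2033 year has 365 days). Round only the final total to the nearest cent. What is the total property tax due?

€12150.66

1 January – 19 February 2033: 50 days at 2.95% → €1029000 × 2.95% × 50/365 = €4158.2877
20 February – 31 December 2033: 315 days at 0.9% → €1029000 × 0.9% × 315/365 = €7992.3699
Total = €12150.6575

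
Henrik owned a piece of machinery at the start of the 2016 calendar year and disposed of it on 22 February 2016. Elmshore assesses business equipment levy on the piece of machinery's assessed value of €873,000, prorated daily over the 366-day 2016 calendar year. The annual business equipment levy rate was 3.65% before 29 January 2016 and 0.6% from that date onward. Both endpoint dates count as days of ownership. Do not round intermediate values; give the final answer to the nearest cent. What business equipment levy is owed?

1 January – 28 January 2016: 28 days at 3.65% → €873,000 × 3.65% × 28/366 = €2,437.7213
29 January – 22 February 2016: 25 days at 0.6% → €873,000 × 0.6% × 25/366 = €357.7869
Total = €2,795.5082

€2,795.51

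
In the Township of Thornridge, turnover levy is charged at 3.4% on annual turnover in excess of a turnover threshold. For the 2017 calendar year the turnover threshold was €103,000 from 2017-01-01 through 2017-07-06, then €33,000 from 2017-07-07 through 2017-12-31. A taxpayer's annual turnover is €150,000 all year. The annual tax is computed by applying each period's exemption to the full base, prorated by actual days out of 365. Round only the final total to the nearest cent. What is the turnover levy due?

2017-01-01 to 2017-07-06: 187 days, exemption €103,000 → (€150,000 − €103,000) × 3.4% × 187/365 = €818.7014
2017-07-07 to 2017-12-31: 178 days, exemption €33,000 → (€150,000 − €33,000) × 3.4% × 178/365 = €1,939.9562
Total = €2,758.6575

€2,758.66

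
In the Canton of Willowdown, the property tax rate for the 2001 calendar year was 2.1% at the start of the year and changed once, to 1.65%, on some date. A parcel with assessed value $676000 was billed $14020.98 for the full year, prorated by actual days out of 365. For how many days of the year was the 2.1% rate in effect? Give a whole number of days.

Let d = days at the first rate; then 365 − d days at the second rate.
$676000 × [2.1%·d + 1.65%·(365−d)] / 365 = $14020.98
Solving gives d = 344, so the new rate took effect on December 11, 2001.

344 days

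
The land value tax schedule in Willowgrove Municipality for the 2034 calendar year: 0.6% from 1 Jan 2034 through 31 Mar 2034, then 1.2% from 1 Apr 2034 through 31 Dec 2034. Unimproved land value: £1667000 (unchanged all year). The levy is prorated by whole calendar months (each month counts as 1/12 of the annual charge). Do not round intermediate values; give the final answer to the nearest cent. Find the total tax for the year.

£17503.50

1 Jan – 31 Mar 2034: 3 months at 0.6% → £1667000 × 0.6% × 3/12 = £2500.5000
1 Apr – 31 Dec 2034: 9 months at 1.2% → £1667000 × 1.2% × 9/12 = £15003.0000
Total = £17503.5000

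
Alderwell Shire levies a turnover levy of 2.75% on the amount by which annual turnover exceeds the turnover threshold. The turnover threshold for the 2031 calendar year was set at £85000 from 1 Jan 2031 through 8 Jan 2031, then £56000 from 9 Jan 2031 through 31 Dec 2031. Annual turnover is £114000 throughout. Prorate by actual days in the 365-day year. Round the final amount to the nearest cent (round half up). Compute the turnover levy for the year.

£1577.52

1 Jan – 8 Jan 2031: 8 days, exemption £85000 → (£114000 − £85000) × 2.75% × 8/365 = £17.4795
9 Jan – 31 Dec 2031: 357 days, exemption £56000 → (£114000 − £56000) × 2.75% × 357/365 = £1560.0411
Total = £1577.5205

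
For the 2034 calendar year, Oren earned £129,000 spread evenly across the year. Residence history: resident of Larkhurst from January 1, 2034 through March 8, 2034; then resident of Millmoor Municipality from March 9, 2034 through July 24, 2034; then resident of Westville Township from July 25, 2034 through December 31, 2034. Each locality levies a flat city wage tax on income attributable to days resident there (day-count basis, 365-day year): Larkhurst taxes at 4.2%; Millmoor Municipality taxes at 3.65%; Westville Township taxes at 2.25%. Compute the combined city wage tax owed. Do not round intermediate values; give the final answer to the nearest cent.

Larkhurst, January 1 – March 8, 2034: 67 days → £129,000 × 4.2% × 67/365 = £994.5370
Millmoor Municipality, March 9 – July 24, 2034: 138 days → £129,000 × 3.65% × 138/365 = £1,780.2000
Westville Township, July 25 – December 31, 2034: 160 days → £129,000 × 2.25% × 160/365 = £1,272.3288
Total = £4,047.0658

£4,047.07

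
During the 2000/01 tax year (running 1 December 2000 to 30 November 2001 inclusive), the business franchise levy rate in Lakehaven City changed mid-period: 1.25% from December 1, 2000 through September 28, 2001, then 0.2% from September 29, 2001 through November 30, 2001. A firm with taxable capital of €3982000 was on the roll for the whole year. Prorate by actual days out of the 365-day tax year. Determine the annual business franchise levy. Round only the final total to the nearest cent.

€42558.31

December 1, 2000 – September 28, 2001: 302 days at 1.25% → €3982000 × 1.25% × 302/365 = €41183.6986
September 29 – November 30, 2001: 63 days at 0.2% → €3982000 × 0.2% × 63/365 = €1374.6082
Total = €42558.3068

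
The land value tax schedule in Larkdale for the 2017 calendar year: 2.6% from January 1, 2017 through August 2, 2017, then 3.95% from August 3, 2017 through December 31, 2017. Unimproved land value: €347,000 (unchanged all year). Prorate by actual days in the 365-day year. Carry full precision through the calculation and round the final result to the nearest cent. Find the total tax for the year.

€10,959.97

January 1 – August 2, 2017: 214 days at 2.6% → €347,000 × 2.6% × 214/365 = €5,289.6110
August 3 – December 31, 2017: 151 days at 3.95% → €347,000 × 3.95% × 151/365 = €5,670.3603
Total = €10,959.9712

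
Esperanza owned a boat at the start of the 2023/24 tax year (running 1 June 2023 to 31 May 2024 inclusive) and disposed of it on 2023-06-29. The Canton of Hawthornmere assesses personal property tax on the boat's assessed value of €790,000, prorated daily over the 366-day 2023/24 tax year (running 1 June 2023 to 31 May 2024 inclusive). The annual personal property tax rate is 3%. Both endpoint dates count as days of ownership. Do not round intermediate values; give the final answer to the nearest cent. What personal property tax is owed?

€1,877.87

Days held (2023-06-01 to 2023-06-29): 29 out of 366
Tax = €790,000 × 3% × 29/366 = €1,877.8689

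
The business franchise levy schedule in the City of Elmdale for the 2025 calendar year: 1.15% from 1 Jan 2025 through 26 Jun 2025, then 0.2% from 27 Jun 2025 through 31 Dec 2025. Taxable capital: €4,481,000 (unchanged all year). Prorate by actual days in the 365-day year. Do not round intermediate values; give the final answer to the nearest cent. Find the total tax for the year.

1 Jan – 26 Jun 2025: 177 days at 1.15% → €4,481,000 × 1.15% × 177/365 = €24,989.2479
27 Jun – 31 Dec 2025: 188 days at 0.2% → €4,481,000 × 0.2% × 188/365 = €4,616.0438
Total = €29,605.2918

€29,605.29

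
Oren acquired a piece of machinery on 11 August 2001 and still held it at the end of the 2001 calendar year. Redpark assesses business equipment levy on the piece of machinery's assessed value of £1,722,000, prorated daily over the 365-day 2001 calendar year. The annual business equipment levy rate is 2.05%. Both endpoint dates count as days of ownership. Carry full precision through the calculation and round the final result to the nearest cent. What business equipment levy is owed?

Days held (11 August – 31 December 2001): 143 out of 365
Tax = £1,722,000 × 2.05% × 143/365 = £13,830.2548

£13,830.25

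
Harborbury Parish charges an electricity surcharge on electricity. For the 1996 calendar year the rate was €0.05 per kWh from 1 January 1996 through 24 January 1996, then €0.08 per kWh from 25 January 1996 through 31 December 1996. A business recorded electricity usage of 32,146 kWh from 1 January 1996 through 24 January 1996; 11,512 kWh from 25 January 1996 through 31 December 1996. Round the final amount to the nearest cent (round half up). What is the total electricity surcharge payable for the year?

1 January – 24 January 1996: 32,146 kWh at €0.05/kWh → €1,607.30
25 January – 31 December 1996: 11,512 kWh at €0.08/kWh → €920.96

€2,528.26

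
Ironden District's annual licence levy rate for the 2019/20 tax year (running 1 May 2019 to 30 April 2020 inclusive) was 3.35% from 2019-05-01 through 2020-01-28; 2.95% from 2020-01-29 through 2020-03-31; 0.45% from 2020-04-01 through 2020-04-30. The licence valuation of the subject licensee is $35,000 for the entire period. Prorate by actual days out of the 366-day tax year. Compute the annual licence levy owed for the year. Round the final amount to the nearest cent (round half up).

$1,065.20

2019-05-01 to 2020-01-28: 273 days at 3.35% → $35,000 × 3.35% × 273/366 = $874.5697
2020-01-29 to 2020-03-31: 63 days at 2.95% → $35,000 × 2.95% × 63/366 = $177.7254
2020-04-01 to 2020-04-30: 30 days at 0.45% → $35,000 × 0.45% × 30/366 = $12.9098
Total = $1,065.2049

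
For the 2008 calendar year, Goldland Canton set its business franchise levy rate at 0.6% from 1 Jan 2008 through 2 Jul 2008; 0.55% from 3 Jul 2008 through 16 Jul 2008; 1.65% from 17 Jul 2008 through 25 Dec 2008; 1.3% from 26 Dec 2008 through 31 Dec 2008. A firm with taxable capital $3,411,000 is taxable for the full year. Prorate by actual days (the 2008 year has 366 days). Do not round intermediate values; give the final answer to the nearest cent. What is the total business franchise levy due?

1 Jan – 2 Jul 2008: 184 days at 0.6% → $3,411,000 × 0.6% × 184/366 = $10,288.9180
3 Jul – 16 Jul 2008: 14 days at 0.55% → $3,411,000 × 0.55% × 14/366 = $717.6148
17 Jul – 25 Dec 2008: 162 days at 1.65% → $3,411,000 × 1.65% × 162/366 = $24,911.4836
26 Dec – 31 Dec 2008: 6 days at 1.3% → $3,411,000 × 1.3% × 6/366 = $726.9344
Total = $36,644.9508

$36,644.95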